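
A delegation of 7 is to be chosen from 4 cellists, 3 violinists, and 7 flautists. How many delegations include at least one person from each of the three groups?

Total 7-person selections from all 14: C(14,7) = 3432.
Subtract selections that omit an entire group: no cellists → C(10,7) = 120; no violinists → C(11,7) = 330; no flautists → C(7,7) = 1.
Add back selections omitting two groups (i.e. drawn from a single group): C(4,7) + C(3,7) + C(7,7) = 1.
By inclusion–exclusion: 3432 − 451 + 1 = 2982.

2982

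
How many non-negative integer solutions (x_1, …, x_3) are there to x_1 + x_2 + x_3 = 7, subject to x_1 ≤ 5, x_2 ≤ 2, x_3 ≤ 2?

Ignoring the caps, the number of non-negative solutions to x_1+…+x_3 = 7 is C(9,2) = 36.
Subtract solutions that violate a single cap (substitute x_i' = x_i − (cap_i+1)): x_1 ≥ 6 gives C(3,2) = 3; x_2 ≥ 3 gives C(6,2) = 15; x_3 ≥ 3 gives C(6,2) = 15. Together 33.
Add back pairs where two caps are both exceeded: 0 + 0 + 3 = 3.
By inclusion–exclusion the count is 36 − 33 + 3 = 6.

6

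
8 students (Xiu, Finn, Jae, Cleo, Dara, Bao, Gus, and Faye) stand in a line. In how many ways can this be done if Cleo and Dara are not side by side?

Of the 8! = 40320 arrangements, those with Cleo and Dara adjacent number 2 × 7! = 10080 (treat the pair as a block with 2 internal orders).
Complementary counting: 40320 − 10080 = 30240.

30240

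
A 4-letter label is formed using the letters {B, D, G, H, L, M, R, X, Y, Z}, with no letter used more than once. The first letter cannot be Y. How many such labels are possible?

The first letter has 10−1 = 9 choices (anything except Y).
The remaining 3 letters are filled from the other 9 symbols without repetition: 9 × 8 × 7 = 504.
Total: 9 × 504 = 4536.

4536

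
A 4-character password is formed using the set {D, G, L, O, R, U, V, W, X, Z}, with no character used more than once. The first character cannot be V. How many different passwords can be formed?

The first character has 10−1 = 9 choices (anything except V).
The remaining 3 characters are filled from the other 9 symbols without repetition: 9 × 8 × 7 = 504.
Total: 9 × 504 = 4536.

4536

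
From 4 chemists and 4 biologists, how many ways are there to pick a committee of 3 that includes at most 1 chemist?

28

Split by how many chemists are chosen (0 through 1).
Sum: C(4,0)·C(4,3) + C(4,1)·C(4,2) = 4 + 24 = 28.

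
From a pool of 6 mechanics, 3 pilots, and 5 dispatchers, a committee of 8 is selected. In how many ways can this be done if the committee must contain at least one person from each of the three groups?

With no constraint there are C(14,8) = 3003 possible selections.
Selections missing a whole group: no mechanics → C(8,8) = 1; no pilots → C(11,8) = 165; no dispatchers → C(9,8) = 9.
Add back selections omitting two groups (i.e. drawn from a single group): C(6,8) + C(3,8) + C(5,8) = 0.
By inclusion–exclusion: 3003 − 175 + 0 = 2828.

2828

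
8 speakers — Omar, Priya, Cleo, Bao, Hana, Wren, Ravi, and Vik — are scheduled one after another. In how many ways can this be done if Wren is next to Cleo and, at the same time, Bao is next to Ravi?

2880

Treat {Wren,Cleo} as one block (2 orders) and {Bao,Ravi} as another (2 orders).
That leaves 6 units to arrange: 2 × 2 × 6! = 4 × 720 = 2880.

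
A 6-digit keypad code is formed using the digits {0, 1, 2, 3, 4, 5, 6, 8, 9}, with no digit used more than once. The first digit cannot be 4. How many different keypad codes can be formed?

53760

The first digit has 9−1 = 8 choices (anything except 4).
The remaining 5 digits are filled from the other 8 symbols without repetition: 8 × 7 × 6 × 5 × 4 = 6720.
Total: 8 × 6720 = 53760.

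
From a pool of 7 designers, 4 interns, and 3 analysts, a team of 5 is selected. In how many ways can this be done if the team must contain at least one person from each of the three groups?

Total 5-person selections from all 14: C(14,5) = 2002.
Selections missing a whole group: no designers → C(7,5) = 21; no interns → C(10,5) = 252; no analysts → C(11,5) = 462.
Add back selections omitting two groups (i.e. drawn from a single group): C(7,5) + C(4,5) + C(3,5) = 21.
By inclusion–exclusion: 2002 − 735 + 21 = 1288.

1288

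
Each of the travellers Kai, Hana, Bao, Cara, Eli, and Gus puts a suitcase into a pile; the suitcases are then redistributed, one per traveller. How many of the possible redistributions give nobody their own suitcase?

265

Count assignments avoiding every fixed point. For any j of the 6 travellers fixed to their own suitcase, the other 6−j can be arranged in (6−j)! ways.
By inclusion–exclusion this is Σ_{j=0}^{6} (−1)^j C(6,j)·(6−j)!.
Computing: 720 − 720 + 360 − 120 + 30 − 6 + 1 = 265.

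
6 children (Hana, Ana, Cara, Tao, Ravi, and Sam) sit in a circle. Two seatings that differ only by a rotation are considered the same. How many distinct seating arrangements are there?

Fix one person's seat to break rotational symmetry; the remaining 5 people can be arranged in (5)! = 120 ways.

120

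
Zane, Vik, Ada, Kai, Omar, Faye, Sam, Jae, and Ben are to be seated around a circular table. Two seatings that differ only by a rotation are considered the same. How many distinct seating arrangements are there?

Around a circle, 9 distinct people have 9!/9 = (8)! = 40320 rotationally distinct seatings.

40320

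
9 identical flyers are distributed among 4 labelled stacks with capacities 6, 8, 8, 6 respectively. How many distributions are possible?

198

Without the upper bounds there are C(12,3) = 220 ways to split 9 among 4 stacks.
Subtract solutions that violate a single cap (substitute x_i' = x_i − (cap_i+1)): x_1 ≥ 7 gives C(5,3) = 10; x_2 ≥ 9 gives C(3,3) = 1; x_3 ≥ 9 gives C(3,3) = 1; x_4 ≥ 7 gives C(5,3) = 10. Together 22.
No two caps can be exceeded simultaneously, so the pair terms are all 0.
By inclusion–exclusion the count is 220 − 22 + 0 = 198.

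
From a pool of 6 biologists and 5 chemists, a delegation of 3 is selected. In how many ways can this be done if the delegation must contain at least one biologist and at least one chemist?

Unrestricted: C(11,3) = 165 ways to pick any 3 of the 11.
Subtract selections that omit an entire group: no biologists → C(5,3) = 10; no chemists → C(6,3) = 20.
Both groups omitted at once is impossible, so 165 − 30 = 135.

135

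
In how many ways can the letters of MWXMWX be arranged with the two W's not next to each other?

Total arrangements of MWXMWX: 6!/(2!·2!·2!) = 90.
If the two W's are adjacent, glue them into one block, leaving 5 items to arrange: (5)!/(2!·2!) = 30 ways.
Hence 90 − 30 = 60.

60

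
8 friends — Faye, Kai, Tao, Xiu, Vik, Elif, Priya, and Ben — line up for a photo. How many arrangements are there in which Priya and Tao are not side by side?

Of the 8! = 40320 arrangements, those with Priya and Tao adjacent number 2 × 7! = 10080 (treat the pair as a block with 2 internal orders).
So 40320 − 10080 = 30240 arrangements keep them apart.

30240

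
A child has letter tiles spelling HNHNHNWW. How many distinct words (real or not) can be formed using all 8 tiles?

560

The 8 letters of HNHNHNWW have repeats: H appearing 3 times, N appearing 3 times, and W appearing twice.
So there are 8! / (3!·3!·2!) = 560 distinguishable arrangements.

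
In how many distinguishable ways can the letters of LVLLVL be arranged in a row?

15

LVLLVL has 6 letters with L appearing 4 times and V appearing twice.
The number of distinct arrangements is 6!/(4!·2!) = 720/48 = 15.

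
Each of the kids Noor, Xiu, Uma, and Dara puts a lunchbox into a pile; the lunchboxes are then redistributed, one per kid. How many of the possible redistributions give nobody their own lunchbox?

This is the derangement count D_4: permutations of 4 items with no fixed point.
By inclusion–exclusion this is Σ_{j=0}^{4} (−1)^j C(4,j)·(4−j)!.
Computing: 24 − 24 + 12 − 4 + 1 = 9.

9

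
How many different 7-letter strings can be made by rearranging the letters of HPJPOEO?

1260

The 7 letters of HPJPOEO have repeats: O appearing twice and P appearing twice.
So there are 7! / (2!·2!) = 1260 distinguishable arrangements.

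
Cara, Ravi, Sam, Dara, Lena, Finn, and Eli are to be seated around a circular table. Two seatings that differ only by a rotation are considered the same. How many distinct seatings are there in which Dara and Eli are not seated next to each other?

All circular seatings of 7 people number (6)! = 720.
Seatings with Dara beside Eli: treat them as a block with 2 internal orders, giving 2 × (5)! = 240.
Subtracting, 720 − 240 = 480.

480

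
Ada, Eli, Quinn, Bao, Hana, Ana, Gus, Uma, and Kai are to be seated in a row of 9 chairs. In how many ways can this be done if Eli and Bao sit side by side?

80640

Glue Eli and Bao into one block (2 internal orders), leaving 8 units to arrange in a row.
So the count is 2·(8)! = 80640.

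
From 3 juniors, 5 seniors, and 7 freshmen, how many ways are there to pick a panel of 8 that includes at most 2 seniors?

2745

Split by how many seniors are chosen (0 through 2).
Sum: C(5,0)·C(10,8) + C(5,1)·C(10,7) + C(5,2)·C(10,6) = 45 + 600 + 2100 = 2745.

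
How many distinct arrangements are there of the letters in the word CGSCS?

30

CGSCS has 5 letters with C appearing twice and S appearing twice.
So there are 5! / (2!·2!) = 30 distinguishable arrangements.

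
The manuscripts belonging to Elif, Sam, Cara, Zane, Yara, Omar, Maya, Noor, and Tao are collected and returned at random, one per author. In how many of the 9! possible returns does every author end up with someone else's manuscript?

Count assignments avoiding every fixed point. For any j of the 9 authors fixed to their own manuscript, the other 9−j can be arranged in (9−j)! ways.
By inclusion–exclusion this is Σ_{j=0}^{9} (−1)^j C(9,j)·(9−j)!.
Computing: 362880 − 362880 + 181440 − 60480 + 15120 − 3024 + 504 − 72 + 9 − 1 = 133496.

133496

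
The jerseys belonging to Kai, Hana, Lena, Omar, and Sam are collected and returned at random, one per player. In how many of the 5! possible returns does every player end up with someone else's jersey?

44

Let Aᵢ be the assignments in which player i gets their old jersey. We want the size of the complement of A₁∪…∪A_5.
By inclusion–exclusion this is Σ_{j=0}^{5} (−1)^j C(5,j)·(5−j)!.
Computing: 120 − 120 + 60 − 20 + 5 − 1 = 44.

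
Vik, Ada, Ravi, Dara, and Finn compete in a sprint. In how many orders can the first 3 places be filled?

60

There are 5 choices for 1st place, 4 for 2nd, and 3 for 3rd.
That gives 5 × 4 × 3 = 60.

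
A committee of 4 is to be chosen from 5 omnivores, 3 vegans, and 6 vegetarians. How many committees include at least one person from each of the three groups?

495

With no constraint there are C(14,4) = 1001 possible selections.
Subtract selections that omit an entire group: no omnivores → C(9,4) = 126; no vegans → C(11,4) = 330; no vegetarians → C(8,4) = 70.
Add back selections omitting two groups (i.e. drawn from a single group): C(5,4) + C(3,4) + C(6,4) = 20.
By inclusion–exclusion: 1001 − 526 + 20 = 495.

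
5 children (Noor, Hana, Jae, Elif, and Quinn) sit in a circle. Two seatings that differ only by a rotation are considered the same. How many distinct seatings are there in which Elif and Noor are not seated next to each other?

12

All circular seatings of 5 people number (4)! = 24.
Those with Elif next to Noor: fuse the pair into one unit and seat 4 units around a circle — 2·(3)! = 12.
Subtracting, 24 − 12 = 12.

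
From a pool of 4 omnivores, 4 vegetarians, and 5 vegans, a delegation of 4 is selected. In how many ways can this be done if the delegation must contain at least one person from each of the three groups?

With no constraint there are C(13,4) = 715 possible selections.
Selections missing a whole group: no omnivores → C(9,4) = 126; no vegetarians → C(9,4) = 126; no vegans → C(8,4) = 70.
Add back selections omitting two groups (i.e. drawn from a single group): C(4,4) + C(4,4) + C(5,4) = 7.
By inclusion–exclusion: 715 − 322 + 7 = 400.

400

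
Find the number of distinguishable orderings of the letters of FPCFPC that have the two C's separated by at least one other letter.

Total arrangements of FPCFPC: 6!/(2!·2!·2!) = 90.
If the two C's are adjacent, glue them into one block, leaving 5 items to arrange: (5)!/(2!·2!) = 30 ways.
Hence 90 − 30 = 60.

60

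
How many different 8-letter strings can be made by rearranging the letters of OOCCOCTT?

Letter multiplicities in OOCCOCTT: C×3, O×3, T×2.
The number of distinct arrangements is 8!/(3!·3!·2!) = 40320/72 = 560.

560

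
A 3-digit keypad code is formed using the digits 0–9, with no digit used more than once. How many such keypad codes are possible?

720

With no repetition, fill the 3 digits in order: 10 choices, then 9, down to 8.
10 × 9 × 8 = 720.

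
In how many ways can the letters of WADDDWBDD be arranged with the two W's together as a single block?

336

Treat the 2 copies of W as a single block. The multiset to arrange is then {WW, A, B, D, D, D, D, D}, 8 items in all.
That gives (8)!/(5!) = 336 arrangements.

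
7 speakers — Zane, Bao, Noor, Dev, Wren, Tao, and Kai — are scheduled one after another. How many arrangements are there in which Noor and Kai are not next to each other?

There are 7! = 5040 arrangements in all. If Noor and Kai are adjacent, merging them into one block gives 2·(6)! = 1440 arrangements.
So 5040 − 1440 = 3600 arrangements keep them apart.

3600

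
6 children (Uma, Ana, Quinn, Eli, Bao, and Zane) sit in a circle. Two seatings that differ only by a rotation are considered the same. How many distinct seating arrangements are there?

120

Seat Uma anywhere (absorbing the rotational symmetry), then permute the other 5: (5)! = 120.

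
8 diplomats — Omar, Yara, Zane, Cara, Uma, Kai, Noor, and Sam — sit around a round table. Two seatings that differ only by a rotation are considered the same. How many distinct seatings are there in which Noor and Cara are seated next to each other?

1440

Treat {Noor, Cara} as one unit (2 internal orders) and seat the resulting 7 units around the table: (6)! circular arrangements.
So 2 × (6)! = 2 × 720 = 1440.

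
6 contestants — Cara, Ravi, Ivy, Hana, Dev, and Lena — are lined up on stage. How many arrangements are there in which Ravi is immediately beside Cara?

240

Treat {Ravi, Cara} as a single unit. There are 5 units to order, and the pair itself can be ordered 2 ways.
So the count is 2·(5)! = 240.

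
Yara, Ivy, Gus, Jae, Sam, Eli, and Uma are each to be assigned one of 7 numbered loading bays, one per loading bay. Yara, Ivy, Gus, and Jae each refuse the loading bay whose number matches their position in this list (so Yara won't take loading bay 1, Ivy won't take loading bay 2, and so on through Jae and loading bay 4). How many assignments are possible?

Let Aᵢ (for 1 ≤ i ≤ 4) be the placements that put person i in their forbidden loading bay. Any j of these fix j positions, leaving (7−j)! ways to fill the rest, and there are C(4,j) ways to pick which j.
By inclusion–exclusion, the number of valid placements is Σ_{j=0}^{4} (−1)^j C(4,j)·(7−j)!.
Computing: 5040 − 2880 + 720 − 96 + 6 = 2790.

2790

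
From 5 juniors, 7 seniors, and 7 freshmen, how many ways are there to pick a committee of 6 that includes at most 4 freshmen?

26873

Split by how many freshmen are chosen (0 through 4).
Sum: C(7,0)·C(12,6) + C(7,1)·C(12,5) + C(7,2)·C(12,4) + C(7,3)·C(12,3) + C(7,4)·C(12,2) = 924 + 5544 + 10395 + 7700 + 2310 = 26873.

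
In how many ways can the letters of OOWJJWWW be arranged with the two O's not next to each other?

315

There are 8!/(4!·2!·2!) = 420 arrangements of OOWJJWWW in total.
If the two O's are adjacent, glue them into one block, leaving 7 items to arrange: (7)!/(4!·2!) = 105 ways.
Subtracting, 420 − 105 = 315 arrangements keep the O's apart.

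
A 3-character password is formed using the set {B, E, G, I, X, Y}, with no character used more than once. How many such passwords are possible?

120

This is a permutation of 3 out of 6: P(6,3) = 6!/3!.
6 × 5 × 4 = 120.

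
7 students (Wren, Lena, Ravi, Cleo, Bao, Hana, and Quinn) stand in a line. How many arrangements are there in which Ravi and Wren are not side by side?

There are 7! = 5040 arrangements in all. If Ravi and Wren are adjacent, merging them into one block gives 2·(6)! = 1440 arrangements.
Complementary counting: 5040 − 1440 = 3600.

3600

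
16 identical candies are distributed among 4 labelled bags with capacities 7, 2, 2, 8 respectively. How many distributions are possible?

Ignoring the caps, the number of non-negative solutions to x_1+…+x_4 = 16 is C(19,3) = 969.
Subtract solutions that violate a single cap (substitute x_i' = x_i − (cap_i+1)): x_1 ≥ 8 gives C(11,3) = 165; x_2 ≥ 3 gives C(16,3) = 560; x_3 ≥ 3 gives C(16,3) = 560; x_4 ≥ 9 gives C(10,3) = 120. Together 1405.
Add back pairs where two caps are both exceeded: 56 + 56 + 0 + 286 + 35 + 35 = 468.
Subtract triples: 10 + 0 + 0 + 4 = 14.
By inclusion–exclusion the count is 969 − 1405 + 468 − 14 = 18.

18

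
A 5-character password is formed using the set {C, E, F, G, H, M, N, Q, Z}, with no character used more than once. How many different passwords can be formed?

15120

Choose and order 5 of the 9 symbols: the first character has 9 options, the next 8, and so on down to 5.
That product is 9 × 8 × 7 × 6 × 5 = 15120.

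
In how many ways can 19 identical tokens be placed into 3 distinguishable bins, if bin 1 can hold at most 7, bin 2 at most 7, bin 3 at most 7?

6

Ignoring the caps, the number of non-negative solutions to x_1+…+x_3 = 19 is C(21,2) = 210.
Subtract solutions that violate a single cap (substitute x_i' = x_i − (cap_i+1)): x_1 ≥ 8 gives C(13,2) = 78; x_2 ≥ 8 gives C(13,2) = 78; x_3 ≥ 8 gives C(13,2) = 78. Together 234.
Add back pairs where two caps are both exceeded: 10 + 10 + 10 = 30.
By inclusion–exclusion the count is 210 − 234 + 30 = 6.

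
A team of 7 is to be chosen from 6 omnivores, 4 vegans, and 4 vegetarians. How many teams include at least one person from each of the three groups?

3184

Total 7-person selections from all 14: C(14,7) = 3432.
Selections missing a whole group: no omnivores → C(8,7) = 8; no vegans → C(10,7) = 120; no vegetarians → C(10,7) = 120.
Add back selections omitting two groups (i.e. drawn from a single group): C(6,7) + C(4,7) + C(4,7) = 0.
By inclusion–exclusion: 3432 − 248 + 0 = 3184.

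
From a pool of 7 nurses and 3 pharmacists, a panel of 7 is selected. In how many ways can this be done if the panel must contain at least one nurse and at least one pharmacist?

119

With no constraint there are C(10,7) = 120 possible selections.
Subtract selections that omit an entire group: no nurses → C(3,7) = 0; no pharmacists → C(7,7) = 1.
Both groups omitted at once is impossible, so 120 − 1 = 119.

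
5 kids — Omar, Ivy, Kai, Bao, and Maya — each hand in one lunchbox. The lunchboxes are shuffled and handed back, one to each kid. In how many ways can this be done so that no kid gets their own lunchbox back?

44

Count assignments avoiding every fixed point. For any j of the 5 kids fixed to their own lunchbox, the other 5−j can be arranged in (5−j)! ways.
By inclusion–exclusion this is Σ_{j=0}^{5} (−1)^j C(5,j)·(5−j)!.
Computing: 120 − 120 + 60 − 20 + 5 − 1 = 44.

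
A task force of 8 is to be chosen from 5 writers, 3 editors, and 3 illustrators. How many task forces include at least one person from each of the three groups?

163

With no constraint there are C(11,8) = 165 possible selections.
Selections missing a whole group: no writers → C(6,8) = 0; no editors → C(8,8) = 1; no illustrators → C(8,8) = 1.
Add back selections omitting two groups (i.e. drawn from a single group): C(5,8) + C(3,8) + C(3,8) = 0.
By inclusion–exclusion: 165 − 2 + 0 = 163.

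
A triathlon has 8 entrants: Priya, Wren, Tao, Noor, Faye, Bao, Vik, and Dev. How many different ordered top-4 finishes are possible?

There are 8 choices for 1st place, 7 for 2nd, and so on down to 5 for position 4.
That gives 8 × 7 × 6 × 5 = 1680.

1680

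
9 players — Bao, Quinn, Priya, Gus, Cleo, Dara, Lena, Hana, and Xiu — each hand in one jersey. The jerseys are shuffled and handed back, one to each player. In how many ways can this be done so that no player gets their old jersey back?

133496

Let Aᵢ be the assignments in which player i gets their old jersey. We want the size of the complement of A₁∪…∪A_9.
By inclusion–exclusion this is Σ_{j=0}^{9} (−1)^j C(9,j)·(9−j)!.
Computing: 362880 − 362880 + 181440 − 60480 + 15120 − 3024 + 504 − 72 + 9 − 1 = 133496.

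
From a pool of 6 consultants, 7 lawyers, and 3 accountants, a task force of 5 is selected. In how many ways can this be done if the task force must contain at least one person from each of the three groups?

2730

Unrestricted: C(16,5) = 4368 ways to pick any 5 of the 16.
Subtract selections that omit an entire group: no consultants → C(10,5) = 252; no lawyers → C(9,5) = 126; no accountants → C(13,5) = 1287.
Add back selections omitting two groups (i.e. drawn from a single group): C(6,5) + C(7,5) + C(3,5) = 27.
By inclusion–exclusion: 4368 − 1665 + 27 = 2730.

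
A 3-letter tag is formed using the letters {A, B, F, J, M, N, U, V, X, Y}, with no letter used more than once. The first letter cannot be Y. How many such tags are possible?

648

The first letter has 10−1 = 9 choices (anything except Y).
The remaining 2 letters are filled from the other 9 symbols without repetition: 9 × 8 = 72.
Total: 9 × 72 = 648.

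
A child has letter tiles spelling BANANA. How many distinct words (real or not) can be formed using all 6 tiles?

60

BANANA has 6 letters with A appearing 3 times and N appearing twice.
Dividing 6! = 720 by 3!·2! = 12 for the repeated letters gives 60.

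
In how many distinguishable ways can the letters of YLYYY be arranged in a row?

5

YLYYY has 5 letters with Y appearing 4 times.
The number of distinct arrangements is 5!/(4!) = 120/24 = 5.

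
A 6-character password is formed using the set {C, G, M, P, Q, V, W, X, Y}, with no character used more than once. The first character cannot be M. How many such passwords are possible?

53760

The first character has 9−1 = 8 choices (anything except M).
The remaining 5 characters are filled from the other 8 symbols without repetition: 8 × 7 × 6 × 5 × 4 = 6720.
Total: 8 × 6720 = 53760.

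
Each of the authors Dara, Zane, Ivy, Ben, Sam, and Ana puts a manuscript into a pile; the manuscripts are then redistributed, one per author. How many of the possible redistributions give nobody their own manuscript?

Let Aᵢ be the assignments in which author i gets their own manuscript. We want the size of the complement of A₁∪…∪A_6.
By inclusion–exclusion this is Σ_{j=0}^{6} (−1)^j C(6,j)·(6−j)!.
Computing: 720 − 720 + 360 − 120 + 30 − 6 + 1 = 265.

265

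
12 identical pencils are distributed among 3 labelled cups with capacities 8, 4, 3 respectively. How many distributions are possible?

10

By stars and bars, unrestricted non-negative solutions to x_1+…+x_3 = 12 number C(12+2,2) = 91.
Subtract solutions that violate a single cap (substitute x_i' = x_i − (cap_i+1)): x_1 ≥ 9 gives C(5,2) = 10; x_2 ≥ 5 gives C(9,2) = 36; x_3 ≥ 4 gives C(10,2) = 45. Together 91.
Add back pairs where two caps are both exceeded: 0 + 0 + 10 = 10.
By inclusion–exclusion the count is 91 − 91 + 10 = 10.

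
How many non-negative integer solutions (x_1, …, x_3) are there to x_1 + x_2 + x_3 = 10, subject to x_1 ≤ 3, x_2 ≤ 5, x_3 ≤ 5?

10

By stars and bars, unrestricted non-negative solutions to x_1+…+x_3 = 10 number C(10+2,2) = 66.
Subtract solutions that violate a single cap (substitute x_i' = x_i − (cap_i+1)): x_1 ≥ 4 gives C(8,2) = 28; x_2 ≥ 6 gives C(6,2) = 15; x_3 ≥ 6 gives C(6,2) = 15. Together 58.
Add back pairs where two caps are both exceeded: 1 + 1 + 0 = 2.
By inclusion–exclusion the count is 66 − 58 + 2 = 10.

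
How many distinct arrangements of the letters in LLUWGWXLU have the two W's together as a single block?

Treat the 2 copies of W as a single block. The multiset to arrange is then {WW, G, L, L, L, U, U, X}, 8 items in all.
That gives (8)!/(3!·2!) = 3360 arrangements.

3360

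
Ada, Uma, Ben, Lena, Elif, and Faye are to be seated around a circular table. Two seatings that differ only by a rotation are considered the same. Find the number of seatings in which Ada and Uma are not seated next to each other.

Without the restriction there are (5)! = 120 seatings.
Seatings with Ada beside Uma: treat them as a block with 2 internal orders, giving 2 × (4)! = 48.
Subtracting, 120 − 48 = 72.

72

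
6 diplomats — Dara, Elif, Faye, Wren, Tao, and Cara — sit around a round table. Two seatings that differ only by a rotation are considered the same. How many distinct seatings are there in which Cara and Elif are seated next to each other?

Treat {Cara, Elif} as one unit (2 internal orders) and seat the resulting 5 units around the table: (4)! circular arrangements.
So 2 × (4)! = 2 × 24 = 48.

48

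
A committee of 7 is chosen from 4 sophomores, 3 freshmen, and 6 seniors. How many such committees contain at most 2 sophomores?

Split by how many sophomores are chosen (0 through 2).
Sum: C(4,0)·C(9,7) + C(4,1)·C(9,6) + C(4,2)·C(9,5) = 36 + 336 + 756 = 1128.

1128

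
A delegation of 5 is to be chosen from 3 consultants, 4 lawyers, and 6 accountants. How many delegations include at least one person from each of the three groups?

Unrestricted: C(13,5) = 1287 ways to pick any 5 of the 13.
Subtract selections that omit an entire group: no consultants → C(10,5) = 252; no lawyers → C(9,5) = 126; no accountants → C(7,5) = 21.
Add back selections omitting two groups (i.e. drawn from a single group): C(3,5) + C(4,5) + C(6,5) = 6.
By inclusion–exclusion: 1287 − 399 + 6 = 894.

894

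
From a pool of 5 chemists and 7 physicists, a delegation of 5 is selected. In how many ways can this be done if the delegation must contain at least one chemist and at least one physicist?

Total 5-person selections from all 12: C(12,5) = 792.
Subtract selections that omit an entire group: no chemists → C(7,5) = 21; no physicists → C(5,5) = 1.
Both groups omitted at once is impossible, so 792 − 22 = 770.

770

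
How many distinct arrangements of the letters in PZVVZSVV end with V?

Fix V in the last position and arrange the remaining 7 letters.
Those 7 letters have V appearing 3 times and Z appearing twice, giving (7)!/(3!·2!) = 420.

420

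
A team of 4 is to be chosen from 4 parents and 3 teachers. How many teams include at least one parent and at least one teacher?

Total 4-person selections from all 7: C(7,4) = 35.
Selections missing a whole group: no parents → C(3,4) = 0; no teachers → C(4,4) = 1.
Both groups omitted at once is impossible, so 35 − 1 = 34.

34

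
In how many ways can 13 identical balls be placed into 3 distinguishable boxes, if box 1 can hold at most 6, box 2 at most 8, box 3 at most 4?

Without the upper bounds there are C(15,2) = 105 ways to split 13 among 3 boxes.
Subtract solutions that violate a single cap (substitute x_i' = x_i − (cap_i+1)): x_1 ≥ 7 gives C(8,2) = 28; x_2 ≥ 9 gives C(6,2) = 15; x_3 ≥ 5 gives C(10,2) = 45. Together 88.
Add back pairs where two caps are both exceeded: 0 + 3 + 0 = 3.
By inclusion–exclusion the count is 105 − 88 + 3 = 20.

20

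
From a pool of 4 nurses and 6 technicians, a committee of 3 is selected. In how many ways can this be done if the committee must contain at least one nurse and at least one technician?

Unrestricted: C(10,3) = 120 ways to pick any 3 of the 10.
Selections missing a whole group: no nurses → C(6,3) = 20; no technicians → C(4,3) = 4.
Both groups omitted at once is impossible, so 120 − 24 = 96.

96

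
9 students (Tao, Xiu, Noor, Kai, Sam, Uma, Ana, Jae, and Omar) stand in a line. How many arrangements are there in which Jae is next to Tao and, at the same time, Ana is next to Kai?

20160

Treat {Jae,Tao} as one block (2 orders) and {Ana,Kai} as another (2 orders).
That leaves 7 units to arrange: 2 × 2 × 7! = 4 × 5040 = 20160.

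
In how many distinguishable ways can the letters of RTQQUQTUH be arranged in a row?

The 9 letters of RTQQUQTUH have repeats: Q appearing 3 times, T appearing twice, and U appearing twice.
The number of distinct arrangements is 9!/(3!·2!·2!) = 362880/24 = 15120.

15120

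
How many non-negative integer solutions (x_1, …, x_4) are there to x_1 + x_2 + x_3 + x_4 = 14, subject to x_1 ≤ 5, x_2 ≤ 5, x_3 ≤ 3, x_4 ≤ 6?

Ignoring the caps, the number of non-negative solutions to x_1+…+x_4 = 14 is C(17,3) = 680.
Subtract solutions that violate a single cap (substitute x_i' = x_i − (cap_i+1)): x_1 ≥ 6 gives C(11,3) = 165; x_2 ≥ 6 gives C(11,3) = 165; x_3 ≥ 4 gives C(13,3) = 286; x_4 ≥ 7 gives C(10,3) = 120. Together 736.
Add back pairs where two caps are both exceeded: 10 + 35 + 4 + 35 + 4 + 20 = 108.
By inclusion–exclusion the count is 680 − 736 + 108 = 52.

52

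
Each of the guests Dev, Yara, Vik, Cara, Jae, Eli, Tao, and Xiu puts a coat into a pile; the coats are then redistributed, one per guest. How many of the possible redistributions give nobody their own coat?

14833

Count assignments avoiding every fixed point. For any j of the 8 guests fixed to their own coat, the other 8−j can be arranged in (8−j)! ways.
By inclusion–exclusion this is Σ_{j=0}^{8} (−1)^j C(8,j)·(8−j)!.
Computing: 40320 − 40320 + 20160 − 6720 + 1680 − 336 + 56 − 8 + 1 = 14833.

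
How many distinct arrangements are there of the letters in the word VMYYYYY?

42

VMYYYYY has 7 letters with Y appearing 5 times.
The number of distinct arrangements is 7!/(5!) = 5040/120 = 42.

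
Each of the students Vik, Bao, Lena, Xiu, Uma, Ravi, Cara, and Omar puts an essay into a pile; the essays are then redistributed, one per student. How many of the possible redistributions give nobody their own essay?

14833

This is the derangement count D_8: permutations of 8 items with no fixed point.
By inclusion–exclusion this is Σ_{j=0}^{8} (−1)^j C(8,j)·(8−j)!.
Computing: 40320 − 40320 + 20160 − 6720 + 1680 − 336 + 56 − 8 + 1 = 14833.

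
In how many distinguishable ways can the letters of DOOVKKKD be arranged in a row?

The 8 letters of DOOVKKKD have repeats: D appearing twice, K appearing 3 times, and O appearing twice.
The number of distinct arrangements is 8!/(3!·2!·2!) = 40320/24 = 1680.

1680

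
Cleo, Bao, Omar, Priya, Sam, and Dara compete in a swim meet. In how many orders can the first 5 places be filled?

This is an ordered selection of 5 from 6: P(6,5).
That gives 6 × 5 × 4 × 3 × 2 = 720.

720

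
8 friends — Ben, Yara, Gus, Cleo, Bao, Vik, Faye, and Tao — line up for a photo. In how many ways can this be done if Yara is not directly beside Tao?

30240

Of the 8! = 40320 arrangements, those with Yara and Tao adjacent number 2 × 7! = 10080 (treat the pair as a block with 2 internal orders).
So 40320 − 10080 = 30240 arrangements keep them apart.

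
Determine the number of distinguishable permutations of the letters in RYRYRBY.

140

The 7 letters of RYRYRBY have repeats: R appearing 3 times and Y appearing 3 times.
Dividing 7! = 5040 by 3!·3! = 36 for the repeated letters gives 140.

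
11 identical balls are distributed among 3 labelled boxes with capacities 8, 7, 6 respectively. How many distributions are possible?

47

Ignoring the caps, the number of non-negative solutions to x_1+…+x_3 = 11 is C(13,2) = 78.
Subtract solutions that violate a single cap (substitute x_i' = x_i − (cap_i+1)): x_1 ≥ 9 gives C(4,2) = 6; x_2 ≥ 8 gives C(5,2) = 10; x_3 ≥ 7 gives C(6,2) = 15. Together 31.
No two caps can be exceeded simultaneously, so the pair terms are all 0.
By inclusion–exclusion the count is 78 − 31 + 0 = 47.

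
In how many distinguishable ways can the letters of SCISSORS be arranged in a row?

1680

SCISSORS has 8 letters with S appearing 4 times.
The number of distinct arrangements is 8!/(4!) = 40320/24 = 1680.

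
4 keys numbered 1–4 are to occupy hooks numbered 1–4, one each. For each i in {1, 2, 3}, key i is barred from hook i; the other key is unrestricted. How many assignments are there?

Let Aᵢ (for i ∈ {1, 2, 3}) be the placements that put key i in its forbidden hook. Any j of these fix j positions, leaving (4−j)! ways to fill the rest, and there are C(3,j) ways to pick which j.
By inclusion–exclusion, the number of valid placements is Σ_{j=0}^{3} (−1)^j C(3,j)·(4−j)!.
Computing: 24 − 18 + 6 − 1 = 11.

11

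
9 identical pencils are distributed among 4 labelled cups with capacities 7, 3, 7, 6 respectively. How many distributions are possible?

By stars and bars, unrestricted non-negative solutions to x_1+…+x_4 = 9 number C(9+3,3) = 220.
Subtract solutions that violate a single cap (substitute x_i' = x_i − (cap_i+1)): x_1 ≥ 8 gives C(4,3) = 4; x_2 ≥ 4 gives C(8,3) = 56; x_3 ≥ 8 gives C(4,3) = 4; x_4 ≥ 7 gives C(5,3) = 10. Together 74.
No two caps can be exceeded simultaneously, so the pair terms are all 0.
By inclusion–exclusion the count is 220 − 74 + 0 = 146.

146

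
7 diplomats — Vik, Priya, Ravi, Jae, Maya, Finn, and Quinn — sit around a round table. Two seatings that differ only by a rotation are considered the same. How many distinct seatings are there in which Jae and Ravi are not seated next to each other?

All circular seatings of 7 people number (6)! = 720.
Those with Jae next to Ravi: fuse the pair into one unit and seat 6 units around a circle — 2·(5)! = 240.
Subtracting, 720 − 240 = 480.

480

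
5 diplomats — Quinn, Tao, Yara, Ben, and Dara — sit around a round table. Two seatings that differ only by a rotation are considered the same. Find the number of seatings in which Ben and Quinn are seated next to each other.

12

Treat {Ben, Quinn} as one unit (2 internal orders) and seat the resulting 4 units around the table: (3)! circular arrangements.
So 2 × (3)! = 2 × 6 = 12.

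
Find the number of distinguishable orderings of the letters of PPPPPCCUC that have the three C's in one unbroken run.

42

Treat the 3 copies of C as a single block. The multiset to arrange is then {CCC, P, P, P, P, P, U}, 7 items in all.
That gives (7)!/(5!) = 42 arrangements.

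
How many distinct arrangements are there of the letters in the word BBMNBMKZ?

BBMNBMKZ has 8 letters with B appearing 3 times and M appearing twice.
So there are 8! / (3!·2!) = 3360 distinguishable arrangements.

3360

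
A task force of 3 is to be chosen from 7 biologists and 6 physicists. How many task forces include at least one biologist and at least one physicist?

231

Unrestricted: C(13,3) = 286 ways to pick any 3 of the 13.
Selections missing a whole group: no biologists → C(6,3) = 20; no physicists → C(7,3) = 35.
Both groups omitted at once is impossible, so 286 − 55 = 231.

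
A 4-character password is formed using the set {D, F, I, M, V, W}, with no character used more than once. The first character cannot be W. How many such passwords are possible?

The first character has 6−1 = 5 choices (anything except W).
The remaining 3 characters are filled from the other 5 symbols without repetition: 5 × 4 × 3 = 60.
Total: 5 × 60 = 300.

300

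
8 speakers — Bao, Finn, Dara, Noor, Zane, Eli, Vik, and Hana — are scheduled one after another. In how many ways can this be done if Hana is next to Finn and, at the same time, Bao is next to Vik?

2880

Treat {Hana,Finn} as one block (2 orders) and {Bao,Vik} as another (2 orders).
That leaves 6 units to arrange: 2 × 2 × 6! = 4 × 720 = 2880.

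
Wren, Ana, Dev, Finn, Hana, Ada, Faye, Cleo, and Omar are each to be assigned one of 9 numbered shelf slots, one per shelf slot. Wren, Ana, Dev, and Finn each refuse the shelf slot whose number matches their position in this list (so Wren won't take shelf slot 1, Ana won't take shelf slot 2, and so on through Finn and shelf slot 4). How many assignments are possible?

Let Aᵢ (for 1 ≤ i ≤ 4) be the placements that put person i in their forbidden shelf slot. Any j of these fix j positions, leaving (9−j)! ways to fill the rest, and there are C(4,j) ways to pick which j.
By inclusion–exclusion, the number of valid placements is Σ_{j=0}^{4} (−1)^j C(4,j)·(9−j)!.
Computing: 362880 − 161280 + 30240 − 2880 + 120 = 229080.

229080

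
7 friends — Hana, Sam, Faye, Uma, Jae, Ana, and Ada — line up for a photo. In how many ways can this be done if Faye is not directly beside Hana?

3600

There are 7! = 5040 arrangements in all. If Faye and Hana are adjacent, merging them into one block gives 2·(6)! = 1440 arrangements.
So 5040 − 1440 = 3600 arrangements keep them apart.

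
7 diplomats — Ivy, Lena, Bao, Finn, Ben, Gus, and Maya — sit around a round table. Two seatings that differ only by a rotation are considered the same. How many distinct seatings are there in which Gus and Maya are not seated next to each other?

Without the restriction there are (6)! = 720 seatings.
Seatings with Gus beside Maya: treat them as a block with 2 internal orders, giving 2 × (5)! = 240.
Subtracting, 720 − 240 = 480.

480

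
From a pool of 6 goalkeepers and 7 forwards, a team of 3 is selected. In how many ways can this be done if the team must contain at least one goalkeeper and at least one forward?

231

With no constraint there are C(13,3) = 286 possible selections.
Selections missing a whole group: no goalkeepers → C(7,3) = 35; no forwards → C(6,3) = 20.
Both groups omitted at once is impossible, so 286 − 55 = 231.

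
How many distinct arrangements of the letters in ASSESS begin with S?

Fix S in the first position and arrange the remaining 5 letters.
Those 5 letters have S appearing 3 times, giving (5)!/(3!) = 20.

20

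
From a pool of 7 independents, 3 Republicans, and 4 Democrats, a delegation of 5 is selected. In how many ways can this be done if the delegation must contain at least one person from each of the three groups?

With no constraint there are C(14,5) = 2002 possible selections.
Selections missing a whole group: no independents → C(7,5) = 21; no Republicans → C(11,5) = 462; no Democrats → C(10,5) = 252.
Add back selections omitting two groups (i.e. drawn from a single group): C(7,5) + C(3,5) + C(4,5) = 21.
By inclusion–exclusion: 2002 − 735 + 21 = 1288.

1288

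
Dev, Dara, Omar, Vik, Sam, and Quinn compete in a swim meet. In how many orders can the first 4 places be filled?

This is an ordered selection of 4 from 6: P(6,4).
That gives 6 × 5 × 4 × 3 = 360.

360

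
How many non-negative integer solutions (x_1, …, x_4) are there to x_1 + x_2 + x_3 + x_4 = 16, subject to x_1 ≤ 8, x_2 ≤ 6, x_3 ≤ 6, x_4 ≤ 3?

Without the upper bounds there are C(19,3) = 969 ways to split 16 among 4 variables.
Subtract solutions that violate a single cap (substitute x_i' = x_i − (cap_i+1)): x_1 ≥ 9 gives C(10,3) = 120; x_2 ≥ 7 gives C(12,3) = 220; x_3 ≥ 7 gives C(12,3) = 220; x_4 ≥ 4 gives C(15,3) = 455. Together 1015.
Add back pairs where two caps are both exceeded: 1 + 1 + 20 + 10 + 56 + 56 = 144.
By inclusion–exclusion the count is 969 − 1015 + 144 = 98.

98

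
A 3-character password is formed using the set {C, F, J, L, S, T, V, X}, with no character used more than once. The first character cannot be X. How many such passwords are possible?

The first character has 8−1 = 7 choices (anything except X).
The remaining 2 characters are filled from the other 7 symbols without repetition: 7 × 6 = 42.
Total: 7 × 42 = 294.

294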